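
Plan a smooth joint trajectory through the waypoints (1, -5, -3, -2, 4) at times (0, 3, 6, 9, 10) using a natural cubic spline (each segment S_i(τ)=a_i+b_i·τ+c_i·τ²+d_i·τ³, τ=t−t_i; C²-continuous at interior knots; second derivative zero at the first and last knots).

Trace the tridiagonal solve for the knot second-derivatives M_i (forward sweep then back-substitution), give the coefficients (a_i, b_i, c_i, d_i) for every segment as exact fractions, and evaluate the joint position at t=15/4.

  seg 0: a=1 b=-313/108 c=0 d=97/972
  seg 1: a=-5 b=-11/54 c=97/108 d=-197/972
  seg 2: a=-3 b=-31/108 c=-25/27 d=367/972
  seg 3: a=-2 b=235/54 c=89/36 d=-89/108
S(15/4) = -3635/768

Δ: Δ0=-2, Δ1=2/3, Δ2=1/3, Δ3=6
row 1: diag=12, rhs=16; c'=1/4, d'=4/3
row 2: denom=12−3·1/4=45/4; d'=(-2−3·4/3)/(45/4)=-8/15
row 3: denom=8−3·4/15=36/5; d'=(34−3·-8/15)/(36/5)=89/18
back: M3=89/18
back: M2=-8/15−4/15·89/18=-50/27
back: M1=4/3−1/4·-50/27=97/54
M: M0=0, M1=97/54, M2=-50/27, M3=89/18, M4=0
seg 0: a=1, c=M0/2=0, d=(M1−M0)/(6·3)=97/972, b=Δ0−h0·(2M0+M1)/6=-313/108
seg 1: a=-5, c=M1/2=97/108, d=(M2−M1)/(6·3)=-197/972, b=Δ1−h1·(2M1+M2)/6=-11/54
seg 2: a=-3, c=M2/2=-25/27, d=(M3−M2)/(6·3)=367/972, b=Δ2−h2·(2M2+M3)/6=-31/108
seg 3: a=-2, c=M3/2=89/36, d=(M4−M3)/(6·1)=-89/108, b=Δ3−h3·(2M3+M4)/6=235/54
t_q=15/4 → seg 1, τ=3/4; S=-5+-11/54·τ+97/108·τ²+-197/972·τ³=-3635/768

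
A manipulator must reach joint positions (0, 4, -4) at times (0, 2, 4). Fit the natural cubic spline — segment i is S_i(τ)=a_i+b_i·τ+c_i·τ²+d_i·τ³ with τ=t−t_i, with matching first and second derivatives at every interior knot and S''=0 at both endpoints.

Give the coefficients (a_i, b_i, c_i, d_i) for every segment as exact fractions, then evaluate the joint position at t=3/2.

Δ: Δ0=2, Δ1=-4
row 1: diag=8, rhs=-36; c'=1/4, d'=-9/2
back: M1=-9/2
M: M0=0, M1=-9/2, M2=0
seg 0: a=0, c=M0/2=0, d=(M1−M0)/(6·2)=-3/8, b=Δ0−h0·(2M0+M1)/6=7/2
seg 1: a=4, c=M1/2=-9/4, d=(M2−M1)/(6·2)=3/8, b=Δ1−h1·(2M1+M2)/6=-1
t_q=3/2 → seg 0, τ=3/2; S=0+7/2·τ+0·τ²+-3/8·τ³=255/64

  seg 0: a=0 b=7/2 c=0 d=-3/8
  seg 1: a=4 b=-1 c=-9/4 d=3/8
S(3/2) = 255/64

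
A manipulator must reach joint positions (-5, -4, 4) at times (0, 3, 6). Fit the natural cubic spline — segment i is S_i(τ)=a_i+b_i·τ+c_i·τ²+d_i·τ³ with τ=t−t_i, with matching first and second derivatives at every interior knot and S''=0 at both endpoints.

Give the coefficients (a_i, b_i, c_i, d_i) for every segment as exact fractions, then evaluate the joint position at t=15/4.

  seg 0: a=-5 b=-1/4 c=0 d=7/108
  seg 1: a=-4 b=3/2 c=7/12 d=-7/108
S(15/4) = -659/256

Δ: Δ0=1/3, Δ1=8/3
row 1: diag=12, rhs=14; c'=1/4, d'=7/6
back: M1=7/6
M: M0=0, M1=7/6, M2=0
seg 0: a=-5, c=M0/2=0, d=(M1−M0)/(6·3)=7/108, b=Δ0−h0·(2M0+M1)/6=-1/4
seg 1: a=-4, c=M1/2=7/12, d=(M2−M1)/(6·3)=-7/108, b=Δ1−h1·(2M1+M2)/6=3/2
t_q=15/4 → seg 1, τ=3/4; S=-4+3/2·τ+7/12·τ²+-7/108·τ³=-659/256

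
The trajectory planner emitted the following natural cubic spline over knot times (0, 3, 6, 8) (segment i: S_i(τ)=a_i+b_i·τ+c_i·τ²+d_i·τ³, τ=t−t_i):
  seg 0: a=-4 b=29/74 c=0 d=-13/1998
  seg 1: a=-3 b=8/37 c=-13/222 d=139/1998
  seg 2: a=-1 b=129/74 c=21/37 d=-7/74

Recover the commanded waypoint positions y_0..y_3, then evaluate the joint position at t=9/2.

y_0=-4 y_1=-3 y_2=-1 y_3=4
S(9/2) = -1523/592

y_0 = S_0(0) = a_0 = -4
y_1 = S_1(0) = a_1 = -3
y_2 = S_2(0) = a_2 = -1
y_3 = S_2(2) = 4
t_q=9/2 is in segment 1 (τ=3/2); S_1(τ)=-1523/592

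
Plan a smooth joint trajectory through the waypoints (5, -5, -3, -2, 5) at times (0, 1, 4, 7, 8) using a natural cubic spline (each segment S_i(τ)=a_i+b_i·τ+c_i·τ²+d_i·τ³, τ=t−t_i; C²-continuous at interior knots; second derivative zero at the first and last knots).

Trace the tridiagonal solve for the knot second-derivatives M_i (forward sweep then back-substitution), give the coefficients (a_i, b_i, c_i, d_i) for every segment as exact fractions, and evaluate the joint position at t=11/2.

  seg 0: a=5 b=-603/52 c=0 d=83/52
  seg 1: a=-5 b=-177/26 c=249/52 d=-1075/1404
  seg 2: a=-3 b=5/4 c=-82/39 d=841/1404
  seg 3: a=-2 b=125/26 c=171/52 d=-57/52
S(11/2) = -1595/416

Δ: Δ0=-10, Δ1=2/3, Δ2=1/3, Δ3=7
row 1: diag=8, rhs=64; c'=3/8, d'=8
row 2: denom=12−3·3/8=87/8; d'=(-2−3·8)/(87/8)=-208/87
row 3: denom=8−3·8/29=208/29; d'=(40−3·-208/87)/(208/29)=171/26
back: M3=171/26
back: M2=-208/87−8/29·171/26=-164/39
back: M1=8−3/8·-164/39=249/26
M: M0=0, M1=249/26, M2=-164/39, M3=171/26, M4=0
seg 0: a=5, c=M0/2=0, d=(M1−M0)/(6·1)=83/52, b=Δ0−h0·(2M0+M1)/6=-603/52
seg 1: a=-5, c=M1/2=249/52, d=(M2−M1)/(6·3)=-1075/1404, b=Δ1−h1·(2M1+M2)/6=-177/26
seg 2: a=-3, c=M2/2=-82/39, d=(M3−M2)/(6·3)=841/1404, b=Δ2−h2·(2M2+M3)/6=5/4
seg 3: a=-2, c=M3/2=171/52, d=(M4−M3)/(6·1)=-57/52, b=Δ3−h3·(2M3+M4)/6=125/26
t_q=11/2 → seg 2, τ=3/2; S=-3+5/4·τ+-82/39·τ²+841/1404·τ³=-1595/416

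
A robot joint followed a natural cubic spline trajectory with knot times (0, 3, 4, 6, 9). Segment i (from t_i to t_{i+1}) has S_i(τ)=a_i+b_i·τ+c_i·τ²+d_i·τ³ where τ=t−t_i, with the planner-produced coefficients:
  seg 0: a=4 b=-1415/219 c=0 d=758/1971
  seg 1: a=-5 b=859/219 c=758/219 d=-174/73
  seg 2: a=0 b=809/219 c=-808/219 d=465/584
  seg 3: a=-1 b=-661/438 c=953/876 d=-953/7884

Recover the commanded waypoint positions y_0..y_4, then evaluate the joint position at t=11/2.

y_0 = S_0(0) = a_0 = 4
y_1 = S_1(0) = a_1 = -5
y_2 = S_2(0) = a_2 = 0
y_3 = S_3(0) = a_3 = -1
y_4 = S_3(3) = 1
t_q=11/2 is in segment 2 (τ=3/2); S_2(τ)=-341/4672

y_0=4 y_1=-5 y_2=0 y_3=-1 y_4=1
S(11/2) = -341/4672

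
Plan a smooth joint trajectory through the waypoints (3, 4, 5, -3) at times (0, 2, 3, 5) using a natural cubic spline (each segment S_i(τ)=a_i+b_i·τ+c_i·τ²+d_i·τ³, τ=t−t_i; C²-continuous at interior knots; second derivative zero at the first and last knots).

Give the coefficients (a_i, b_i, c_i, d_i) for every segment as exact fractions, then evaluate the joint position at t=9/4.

Δ: Δ0=1/2, Δ1=1, Δ2=-4
row 1: diag=6, rhs=3; c'=1/6, d'=1/2
row 2: denom=6−1·1/6=35/6; d'=(-30−1·1/2)/(35/6)=-183/35
back: M2=-183/35
back: M1=1/2−1/6·-183/35=48/35
M: M0=0, M1=48/35, M2=-183/35, M3=0
seg 0: a=3, c=M0/2=0, d=(M1−M0)/(6·2)=4/35, b=Δ0−h0·(2M0+M1)/6=3/70
seg 1: a=4, c=M1/2=24/35, d=(M2−M1)/(6·1)=-11/10, b=Δ1−h1·(2M1+M2)/6=99/70
seg 2: a=5, c=M2/2=-183/70, d=(M3−M2)/(6·2)=61/140, b=Δ2−h2·(2M2+M3)/6=-18/35
t_q=9/4 → seg 1, τ=1/4; S=4+99/70·τ+24/35·τ²+-11/10·τ³=19619/4480

  seg 0: a=3 b=3/70 c=0 d=4/35
  seg 1: a=4 b=99/70 c=24/35 d=-11/10
  seg 2: a=5 b=-18/35 c=-183/70 d=61/140
S(9/4) = 19619/4480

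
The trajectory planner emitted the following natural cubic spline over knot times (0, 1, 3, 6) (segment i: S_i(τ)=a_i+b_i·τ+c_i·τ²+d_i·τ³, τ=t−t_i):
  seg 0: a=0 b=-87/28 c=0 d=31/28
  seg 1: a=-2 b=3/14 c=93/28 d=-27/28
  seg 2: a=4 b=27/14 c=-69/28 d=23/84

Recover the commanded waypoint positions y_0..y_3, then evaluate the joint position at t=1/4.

y_0=0 y_1=-2 y_2=4 y_3=-5
S(1/4) = -1361/1792

y_0 = S_0(0) = a_0 = 0
y_1 = S_1(0) = a_1 = -2
y_2 = S_2(0) = a_2 = 4
y_3 = S_2(3) = -5
t_q=1/4 is in segment 0 (τ=1/4); S_0(τ)=-1361/1792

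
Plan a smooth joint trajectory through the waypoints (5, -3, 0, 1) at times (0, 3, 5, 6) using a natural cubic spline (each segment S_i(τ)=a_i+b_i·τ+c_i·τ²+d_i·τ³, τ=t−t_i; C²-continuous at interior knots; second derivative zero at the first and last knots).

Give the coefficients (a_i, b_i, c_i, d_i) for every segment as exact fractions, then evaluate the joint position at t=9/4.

Δ: Δ0=-8/3, Δ1=3/2, Δ2=1
row 1: diag=10, rhs=25; c'=1/5, d'=5/2
row 2: denom=6−2·1/5=28/5; d'=(-3−2·5/2)/(28/5)=-10/7
back: M2=-10/7
back: M1=5/2−1/5·-10/7=39/14
M: M0=0, M1=39/14, M2=-10/7, M3=0
seg 0: a=5, c=M0/2=0, d=(M1−M0)/(6·3)=13/84, b=Δ0−h0·(2M0+M1)/6=-341/84
seg 1: a=-3, c=M1/2=39/28, d=(M2−M1)/(6·2)=-59/168, b=Δ1−h1·(2M1+M2)/6=5/42
seg 2: a=0, c=M2/2=-5/7, d=(M3−M2)/(6·1)=5/21, b=Δ2−h2·(2M2+M3)/6=31/21
t_q=9/4 → seg 0, τ=9/4; S=5+-341/84·τ+0·τ²+13/84·τ³=-607/256

  seg 0: a=5 b=-341/84 c=0 d=13/84
  seg 1: a=-3 b=5/42 c=39/28 d=-59/168
  seg 2: a=0 b=31/21 c=-5/7 d=5/21
S(9/4) = -607/256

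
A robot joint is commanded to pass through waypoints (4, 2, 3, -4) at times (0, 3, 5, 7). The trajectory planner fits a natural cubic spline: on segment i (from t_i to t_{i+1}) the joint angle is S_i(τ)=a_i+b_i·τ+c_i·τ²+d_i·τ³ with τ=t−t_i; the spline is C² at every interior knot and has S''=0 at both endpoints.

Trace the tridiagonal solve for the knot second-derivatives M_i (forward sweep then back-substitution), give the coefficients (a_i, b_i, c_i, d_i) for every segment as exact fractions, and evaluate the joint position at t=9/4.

Δ: Δ0=-2/3, Δ1=1/2, Δ2=-7/2
row 1: diag=10, rhs=7; c'=1/5, d'=7/10
row 2: denom=8−2·1/5=38/5; d'=(-24−2·7/10)/(38/5)=-127/38
back: M2=-127/38
back: M1=7/10−1/5·-127/38=26/19
M: M0=0, M1=26/19, M2=-127/38, M3=0
seg 0: a=4, c=M0/2=0, d=(M1−M0)/(6·3)=13/171, b=Δ0−h0·(2M0+M1)/6=-77/57
seg 1: a=2, c=M1/2=13/19, d=(M2−M1)/(6·2)=-179/456, b=Δ1−h1·(2M1+M2)/6=40/57
seg 2: a=3, c=M2/2=-127/76, d=(M3−M2)/(6·2)=127/456, b=Δ2−h2·(2M2+M3)/6=-145/114
t_q=9/4 → seg 0, τ=9/4; S=4+-77/57·τ+0·τ²+13/171·τ³=2221/1216

  seg 0: a=4 b=-77/57 c=0 d=13/171
  seg 1: a=2 b=40/57 c=13/19 d=-179/456
  seg 2: a=3 b=-145/114 c=-127/76 d=127/456
S(9/4) = 2221/1216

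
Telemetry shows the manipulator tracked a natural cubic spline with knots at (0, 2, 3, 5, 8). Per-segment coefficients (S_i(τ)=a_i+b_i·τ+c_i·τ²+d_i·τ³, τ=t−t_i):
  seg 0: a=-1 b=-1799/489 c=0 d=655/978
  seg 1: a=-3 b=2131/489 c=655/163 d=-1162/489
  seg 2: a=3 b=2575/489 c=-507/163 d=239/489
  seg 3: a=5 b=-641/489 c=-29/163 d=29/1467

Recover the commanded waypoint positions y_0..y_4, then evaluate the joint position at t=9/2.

y_0 = S_0(0) = a_0 = -1
y_1 = S_1(0) = a_1 = -3
y_2 = S_2(0) = a_2 = 3
y_3 = S_3(0) = a_3 = 5
y_4 = S_3(3) = 0
t_q=9/2 is in segment 2 (τ=3/2); S_2(τ)=7237/1304

y_0=-1 y_1=-3 y_2=3 y_3=5 y_4=0
S(9/2) = 7237/1304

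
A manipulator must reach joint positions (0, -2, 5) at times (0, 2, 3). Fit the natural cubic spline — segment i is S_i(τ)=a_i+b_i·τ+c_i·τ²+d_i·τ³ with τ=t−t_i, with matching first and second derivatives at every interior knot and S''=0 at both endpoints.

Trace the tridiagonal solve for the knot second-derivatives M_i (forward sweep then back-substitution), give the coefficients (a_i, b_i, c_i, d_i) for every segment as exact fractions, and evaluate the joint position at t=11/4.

Δ: Δ0=-1, Δ1=7
row 1: diag=6, rhs=48; c'=1/6, d'=8
back: M1=8
M: M0=0, M1=8, M2=0
seg 0: a=0, c=M0/2=0, d=(M1−M0)/(6·2)=2/3, b=Δ0−h0·(2M0+M1)/6=-11/3
seg 1: a=-2, c=M1/2=4, d=(M2−M1)/(6·1)=-4/3, b=Δ1−h1·(2M1+M2)/6=13/3
t_q=11/4 → seg 1, τ=3/4; S=-2+13/3·τ+4·τ²+-4/3·τ³=47/16

  seg 0: a=0 b=-11/3 c=0 d=2/3
  seg 1: a=-2 b=13/3 c=4 d=-4/3
S(11/4) = 47/16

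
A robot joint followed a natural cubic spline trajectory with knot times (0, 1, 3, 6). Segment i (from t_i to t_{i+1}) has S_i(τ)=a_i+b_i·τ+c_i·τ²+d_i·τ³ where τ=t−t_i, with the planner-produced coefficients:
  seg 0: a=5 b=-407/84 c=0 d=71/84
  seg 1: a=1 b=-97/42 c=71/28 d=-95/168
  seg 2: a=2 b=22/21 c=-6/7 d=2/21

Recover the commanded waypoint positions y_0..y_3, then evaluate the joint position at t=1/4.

y_0=5 y_1=1 y_2=2 y_3=0
S(1/4) = 6813/1792

y_0 = S_0(0) = a_0 = 5
y_1 = S_1(0) = a_1 = 1
y_2 = S_2(0) = a_2 = 2
y_3 = S_2(3) = 0
t_q=1/4 is in segment 0 (τ=1/4); S_0(τ)=6813/1792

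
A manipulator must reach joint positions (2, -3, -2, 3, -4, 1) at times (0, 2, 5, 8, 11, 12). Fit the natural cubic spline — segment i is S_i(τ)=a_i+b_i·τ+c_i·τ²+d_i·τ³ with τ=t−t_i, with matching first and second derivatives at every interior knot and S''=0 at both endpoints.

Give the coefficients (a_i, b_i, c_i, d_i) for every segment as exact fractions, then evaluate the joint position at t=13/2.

  seg 0: a=2 b=-17455/5958 c=0 d=320/2979
  seg 1: a=-3 b=-9775/5958 c=640/993 d=241/53622
  seg 2: a=-2 b=6994/2979 c=4081/5958 d=-16301/53622
  seg 3: a=3 b=-10429/5958 c=-6110/2979 d=33187/53622
  seg 4: a=-4 b=7906/2979 c=6989/1986 d=-6989/5958
S(13/2) = 10787/5296

Δ: Δ0=-5/2, Δ1=1/3, Δ2=5/3, Δ3=-7/3, Δ4=5
row 1: diag=10, rhs=17; c'=3/10, d'=17/10
row 2: denom=12−3·3/10=111/10; d'=(8−3·17/10)/(111/10)=29/111
row 3: denom=12−3·10/37=414/37; d'=(-24−3·29/111)/(414/37)=-917/414
row 4: denom=8−3·37/138=331/46; d'=(44−3·-917/414)/(331/46)=6989/993
back: M4=6989/993
back: M3=-917/414−37/138·6989/993=-12220/2979
back: M2=29/111−10/37·-12220/2979=4081/2979
back: M1=17/10−3/10·4081/2979=1280/993
M: M0=0, M1=1280/993, M2=4081/2979, M3=-12220/2979, M4=6989/993, M5=0
seg 0: a=2, c=M0/2=0, d=(M1−M0)/(6·2)=320/2979, b=Δ0−h0·(2M0+M1)/6=-17455/5958
seg 1: a=-3, c=M1/2=640/993, d=(M2−M1)/(6·3)=241/53622, b=Δ1−h1·(2M1+M2)/6=-9775/5958
seg 2: a=-2, c=M2/2=4081/5958, d=(M3−M2)/(6·3)=-16301/53622, b=Δ2−h2·(2M2+M3)/6=6994/2979
seg 3: a=3, c=M3/2=-6110/2979, d=(M4−M3)/(6·3)=33187/53622, b=Δ3−h3·(2M3+M4)/6=-10429/5958
seg 4: a=-4, c=M4/2=6989/1986, d=(M5−M4)/(6·1)=-6989/5958, b=Δ4−h4·(2M4+M5)/6=7906/2979
t_q=13/2 → seg 2, τ=3/2; S=-2+6994/2979·τ+4081/5958·τ²+-16301/53622·τ³=10787/5296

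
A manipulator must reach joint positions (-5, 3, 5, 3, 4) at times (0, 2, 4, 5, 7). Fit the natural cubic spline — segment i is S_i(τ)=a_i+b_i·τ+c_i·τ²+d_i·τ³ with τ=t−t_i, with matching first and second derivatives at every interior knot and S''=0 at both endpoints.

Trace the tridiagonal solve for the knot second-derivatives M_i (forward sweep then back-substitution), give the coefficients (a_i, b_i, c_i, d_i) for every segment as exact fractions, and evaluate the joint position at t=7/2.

  seg 0: a=-5 b=9/2 c=0 d=-1/8
  seg 1: a=3 b=3 c=-3/4 d=-1/8
  seg 2: a=5 b=-3/2 c=-3/2 d=1
  seg 3: a=3 b=-3/2 c=3/2 d=-1/4
S(7/2) = 345/64

Δ: Δ0=4, Δ1=1, Δ2=-2, Δ3=1/2
row 1: diag=8, rhs=-18; c'=1/4, d'=-9/4
row 2: denom=6−2·1/4=11/2; d'=(-18−2·-9/4)/(11/2)=-27/11
row 3: denom=6−1·2/11=64/11; d'=(15−1·-27/11)/(64/11)=3
back: M3=3
back: M2=-27/11−2/11·3=-3
back: M1=-9/4−1/4·-3=-3/2
M: M0=0, M1=-3/2, M2=-3, M3=3, M4=0
seg 0: a=-5, c=M0/2=0, d=(M1−M0)/(6·2)=-1/8, b=Δ0−h0·(2M0+M1)/6=9/2
seg 1: a=3, c=M1/2=-3/4, d=(M2−M1)/(6·2)=-1/8, b=Δ1−h1·(2M1+M2)/6=3
seg 2: a=5, c=M2/2=-3/2, d=(M3−M2)/(6·1)=1, b=Δ2−h2·(2M2+M3)/6=-3/2
seg 3: a=3, c=M3/2=3/2, d=(M4−M3)/(6·2)=-1/4, b=Δ3−h3·(2M3+M4)/6=-3/2
t_q=7/2 → seg 1, τ=3/2; S=3+3·τ+-3/4·τ²+-1/8·τ³=345/64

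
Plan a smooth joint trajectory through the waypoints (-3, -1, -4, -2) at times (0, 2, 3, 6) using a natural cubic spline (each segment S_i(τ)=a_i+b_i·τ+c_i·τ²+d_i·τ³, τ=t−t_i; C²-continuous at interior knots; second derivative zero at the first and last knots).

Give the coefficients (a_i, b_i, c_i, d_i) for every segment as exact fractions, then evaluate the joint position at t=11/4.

  seg 0: a=-3 b=355/141 c=0 d=-107/282
  seg 1: a=-1 b=-287/141 c=-107/47 d=185/141
  seg 2: a=-4 b=-374/141 c=78/47 d=-26/141
S(11/4) = -9787/3008

Δ: Δ0=1, Δ1=-3, Δ2=2/3
row 1: diag=6, rhs=-24; c'=1/6, d'=-4
row 2: denom=8−1·1/6=47/6; d'=(22−1·-4)/(47/6)=156/47
back: M2=156/47
back: M1=-4−1/6·156/47=-214/47
M: M0=0, M1=-214/47, M2=156/47, M3=0
seg 0: a=-3, c=M0/2=0, d=(M1−M0)/(6·2)=-107/282, b=Δ0−h0·(2M0+M1)/6=355/141
seg 1: a=-1, c=M1/2=-107/47, d=(M2−M1)/(6·1)=185/141, b=Δ1−h1·(2M1+M2)/6=-287/141
seg 2: a=-4, c=M2/2=78/47, d=(M3−M2)/(6·3)=-26/141, b=Δ2−h2·(2M2+M3)/6=-374/141
t_q=11/4 → seg 1, τ=3/4; S=-1+-287/141·τ+-107/47·τ²+185/141·τ³=-9787/3008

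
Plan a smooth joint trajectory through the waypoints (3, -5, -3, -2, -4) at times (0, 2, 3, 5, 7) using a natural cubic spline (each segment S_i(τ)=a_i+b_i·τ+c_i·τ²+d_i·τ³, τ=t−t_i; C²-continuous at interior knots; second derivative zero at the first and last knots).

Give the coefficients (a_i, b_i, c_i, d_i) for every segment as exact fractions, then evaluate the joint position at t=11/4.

  seg 0: a=3 b=-785/128 c=0 d=273/512
  seg 1: a=-5 b=17/64 c=819/256 d=-375/256
  seg 2: a=-3 b=581/256 c=-153/128 d=159/1024
  seg 3: a=-2 b=-83/128 c=-135/512 d=45/1024
S(11/4) = -59297/16384

Δ: Δ0=-4, Δ1=2, Δ2=1/2, Δ3=-1
row 1: diag=6, rhs=36; c'=1/6, d'=6
row 2: denom=6−1·1/6=35/6; d'=(-9−1·6)/(35/6)=-18/7
row 3: denom=8−2·12/35=256/35; d'=(-9−2·-18/7)/(256/35)=-135/256
back: M3=-135/256
back: M2=-18/7−12/35·-135/256=-153/64
back: M1=6−1/6·-153/64=819/128
M: M0=0, M1=819/128, M2=-153/64, M3=-135/256, M4=0
seg 0: a=3, c=M0/2=0, d=(M1−M0)/(6·2)=273/512, b=Δ0−h0·(2M0+M1)/6=-785/128
seg 1: a=-5, c=M1/2=819/256, d=(M2−M1)/(6·1)=-375/256, b=Δ1−h1·(2M1+M2)/6=17/64
seg 2: a=-3, c=M2/2=-153/128, d=(M3−M2)/(6·2)=159/1024, b=Δ2−h2·(2M2+M3)/6=581/256
seg 3: a=-2, c=M3/2=-135/512, d=(M4−M3)/(6·2)=45/1024, b=Δ3−h3·(2M3+M4)/6=-83/128
t_q=11/4 → seg 1, τ=3/4; S=-5+17/64·τ+819/256·τ²+-375/256·τ³=-59297/16384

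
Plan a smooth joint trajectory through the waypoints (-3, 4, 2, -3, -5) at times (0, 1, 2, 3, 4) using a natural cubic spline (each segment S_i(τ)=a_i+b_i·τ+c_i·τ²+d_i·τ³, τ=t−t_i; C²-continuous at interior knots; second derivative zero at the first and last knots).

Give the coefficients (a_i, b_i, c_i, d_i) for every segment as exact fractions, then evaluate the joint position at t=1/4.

Δ: Δ0=7, Δ1=-2, Δ2=-5, Δ3=-2
row 1: diag=4, rhs=-54; c'=1/4, d'=-27/2
row 2: denom=4−1·1/4=15/4; d'=(-18−1·-27/2)/(15/4)=-6/5
row 3: denom=4−1·4/15=56/15; d'=(18−1·-6/5)/(56/15)=36/7
back: M3=36/7
back: M2=-6/5−4/15·36/7=-18/7
back: M1=-27/2−1/4·-18/7=-90/7
M: M0=0, M1=-90/7, M2=-18/7, M3=36/7, M4=0
seg 0: a=-3, c=M0/2=0, d=(M1−M0)/(6·1)=-15/7, b=Δ0−h0·(2M0+M1)/6=64/7
seg 1: a=4, c=M1/2=-45/7, d=(M2−M1)/(6·1)=12/7, b=Δ1−h1·(2M1+M2)/6=19/7
seg 2: a=2, c=M2/2=-9/7, d=(M3−M2)/(6·1)=9/7, b=Δ2−h2·(2M2+M3)/6=-5
seg 3: a=-3, c=M3/2=18/7, d=(M4−M3)/(6·1)=-6/7, b=Δ3−h3·(2M3+M4)/6=-26/7
t_q=1/4 → seg 0, τ=1/4; S=-3+64/7·τ+0·τ²+-15/7·τ³=-335/448

  seg 0: a=-3 b=64/7 c=0 d=-15/7
  seg 1: a=4 b=19/7 c=-45/7 d=12/7
  seg 2: a=2 b=-5 c=-9/7 d=9/7
  seg 3: a=-3 b=-26/7 c=18/7 d=-6/7
S(1/4) = -335/448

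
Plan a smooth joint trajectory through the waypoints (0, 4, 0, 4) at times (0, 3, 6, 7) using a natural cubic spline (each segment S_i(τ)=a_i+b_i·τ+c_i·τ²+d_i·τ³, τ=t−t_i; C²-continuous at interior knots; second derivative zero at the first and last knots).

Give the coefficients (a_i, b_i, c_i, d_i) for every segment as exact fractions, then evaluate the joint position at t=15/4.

  seg 0: a=0 b=76/29 c=0 d=-112/783
  seg 1: a=4 b=-36/29 c=-112/87 d=328/783
  seg 2: a=0 b=68/29 c=72/29 d=-24/29
S(15/4) = 585/232

Δ: Δ0=4/3, Δ1=-4/3, Δ2=4
row 1: diag=12, rhs=-16; c'=1/4, d'=-4/3
row 2: denom=8−3·1/4=29/4; d'=(32−3·-4/3)/(29/4)=144/29
back: M2=144/29
back: M1=-4/3−1/4·144/29=-224/87
M: M0=0, M1=-224/87, M2=144/29, M3=0
seg 0: a=0, c=M0/2=0, d=(M1−M0)/(6·3)=-112/783, b=Δ0−h0·(2M0+M1)/6=76/29
seg 1: a=4, c=M1/2=-112/87, d=(M2−M1)/(6·3)=328/783, b=Δ1−h1·(2M1+M2)/6=-36/29
seg 2: a=0, c=M2/2=72/29, d=(M3−M2)/(6·1)=-24/29, b=Δ2−h2·(2M2+M3)/6=68/29
t_q=15/4 → seg 1, τ=3/4; S=4+-36/29·τ+-112/87·τ²+328/783·τ³=585/232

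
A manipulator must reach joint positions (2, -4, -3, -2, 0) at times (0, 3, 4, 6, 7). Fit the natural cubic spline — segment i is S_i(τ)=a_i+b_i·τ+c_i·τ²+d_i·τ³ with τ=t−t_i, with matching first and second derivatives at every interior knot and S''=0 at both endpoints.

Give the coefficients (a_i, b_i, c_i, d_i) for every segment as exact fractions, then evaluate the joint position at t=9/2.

  seg 0: a=2 b=-403/125 c=0 d=17/125
  seg 1: a=-4 b=56/125 c=153/125 d=-84/125
  seg 2: a=-3 b=22/25 c=-99/125 d=301/1000
  seg 3: a=-2 b=331/250 c=507/500 d=-169/500
S(9/2) = -21763/8000

Δ: Δ0=-2, Δ1=1, Δ2=1/2, Δ3=2
row 1: diag=8, rhs=18; c'=1/8, d'=9/4
row 2: denom=6−1·1/8=47/8; d'=(-3−1·9/4)/(47/8)=-42/47
row 3: denom=6−2·16/47=250/47; d'=(9−2·-42/47)/(250/47)=507/250
back: M3=507/250
back: M2=-42/47−16/47·507/250=-198/125
back: M1=9/4−1/8·-198/125=306/125
M: M0=0, M1=306/125, M2=-198/125, M3=507/250, M4=0
seg 0: a=2, c=M0/2=0, d=(M1−M0)/(6·3)=17/125, b=Δ0−h0·(2M0+M1)/6=-403/125
seg 1: a=-4, c=M1/2=153/125, d=(M2−M1)/(6·1)=-84/125, b=Δ1−h1·(2M1+M2)/6=56/125
seg 2: a=-3, c=M2/2=-99/125, d=(M3−M2)/(6·2)=301/1000, b=Δ2−h2·(2M2+M3)/6=22/25
seg 3: a=-2, c=M3/2=507/500, d=(M4−M3)/(6·1)=-169/500, b=Δ3−h3·(2M3+M4)/6=331/250
t_q=9/2 → seg 2, τ=1/2; S=-3+22/25·τ+-99/125·τ²+301/1000·τ³=-21763/8000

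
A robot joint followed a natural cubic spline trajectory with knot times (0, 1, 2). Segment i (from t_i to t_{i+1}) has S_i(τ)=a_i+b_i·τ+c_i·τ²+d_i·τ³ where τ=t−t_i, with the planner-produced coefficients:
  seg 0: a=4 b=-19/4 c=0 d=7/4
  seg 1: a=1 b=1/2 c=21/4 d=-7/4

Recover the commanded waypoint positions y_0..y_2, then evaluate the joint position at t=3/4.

y_0=4 y_1=1 y_2=5
S(3/4) = 301/256

y_0 = S_0(0) = a_0 = 4
y_1 = S_1(0) = a_1 = 1
y_2 = S_1(1) = 5
t_q=3/4 is in segment 0 (τ=3/4); S_0(τ)=301/256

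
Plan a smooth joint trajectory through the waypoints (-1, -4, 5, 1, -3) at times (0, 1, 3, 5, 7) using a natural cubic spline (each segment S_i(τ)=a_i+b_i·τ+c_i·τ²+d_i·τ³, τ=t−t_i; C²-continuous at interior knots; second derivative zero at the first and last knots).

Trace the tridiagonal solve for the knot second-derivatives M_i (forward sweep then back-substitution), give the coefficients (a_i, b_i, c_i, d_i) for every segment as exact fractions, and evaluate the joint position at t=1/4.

Δ: Δ0=-3, Δ1=9/2, Δ2=-2, Δ3=-2
row 1: diag=6, rhs=45; c'=1/3, d'=15/2
row 2: denom=8−2·1/3=22/3; d'=(-39−2·15/2)/(22/3)=-81/11
row 3: denom=8−2·3/11=82/11; d'=(0−2·-81/11)/(82/11)=81/41
back: M3=81/41
back: M2=-81/11−3/11·81/41=-324/41
back: M1=15/2−1/3·-324/41=831/82
M: M0=0, M1=831/82, M2=-324/41, M3=81/41, M4=0
seg 0: a=-1, c=M0/2=0, d=(M1−M0)/(6·1)=277/164, b=Δ0−h0·(2M0+M1)/6=-769/164
seg 1: a=-4, c=M1/2=831/164, d=(M2−M1)/(6·2)=-493/328, b=Δ1−h1·(2M1+M2)/6=31/82
seg 2: a=5, c=M2/2=-162/41, d=(M3−M2)/(6·2)=135/164, b=Δ2−h2·(2M2+M3)/6=107/41
seg 3: a=1, c=M3/2=81/82, d=(M4−M3)/(6·2)=-27/164, b=Δ3−h3·(2M3+M4)/6=-136/41
t_q=1/4 → seg 0, τ=1/4; S=-1+-769/164·τ+0·τ²+277/164·τ³=-22523/10496

  seg 0: a=-1 b=-769/164 c=0 d=277/164
  seg 1: a=-4 b=31/82 c=831/164 d=-493/328
  seg 2: a=5 b=107/41 c=-162/41 d=135/164
  seg 3: a=1 b=-136/41 c=81/82 d=-27/164
S(1/4) = -22523/10496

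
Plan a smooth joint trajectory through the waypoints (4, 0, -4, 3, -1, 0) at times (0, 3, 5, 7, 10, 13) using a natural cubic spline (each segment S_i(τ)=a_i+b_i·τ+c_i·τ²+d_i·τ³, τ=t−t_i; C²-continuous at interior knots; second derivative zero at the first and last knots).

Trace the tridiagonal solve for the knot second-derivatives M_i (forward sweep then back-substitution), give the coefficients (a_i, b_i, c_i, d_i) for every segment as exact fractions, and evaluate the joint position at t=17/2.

Δ: Δ0=-4/3, Δ1=-2, Δ2=7/2, Δ3=-4/3, Δ4=1/3
row 1: diag=10, rhs=-4; c'=1/5, d'=-2/5
row 2: denom=8−2·1/5=38/5; d'=(33−2·-2/5)/(38/5)=169/38
row 3: denom=10−2·5/19=180/19; d'=(-29−2·169/38)/(180/19)=-4
row 4: denom=12−3·19/60=221/20; d'=(10−3·-4)/(221/20)=440/221
back: M4=440/221
back: M3=-4−19/60·440/221=-3070/663
back: M2=169/38−5/19·-3070/663=7513/1326
back: M1=-2/5−1/5·7513/1326=-2033/1326
M: M0=0, M1=-2033/1326, M2=7513/1326, M3=-3070/663, M4=440/221, M5=0
seg 0: a=4, c=M0/2=0, d=(M1−M0)/(6·3)=-2033/23868, b=Δ0−h0·(2M0+M1)/6=-501/884
seg 1: a=0, c=M1/2=-2033/2652, d=(M2−M1)/(6·2)=1591/2652, b=Δ1−h1·(2M1+M2)/6=-1267/442
seg 2: a=-4, c=M2/2=7513/2652, d=(M3−M2)/(6·2)=-1517/1768, b=Δ2−h2·(2M2+M3)/6=1679/1326
seg 3: a=3, c=M3/2=-1535/663, d=(M4−M3)/(6·3)=2195/5967, b=Δ3−h3·(2M3+M4)/6=1526/663
seg 4: a=-1, c=M4/2=220/221, d=(M5−M4)/(6·3)=-220/1989, b=Δ4−h4·(2M4+M5)/6=-1099/663
t_q=17/2 → seg 3, τ=3/2; S=3+1526/663·τ+-1535/663·τ²+2195/5967·τ³=4393/1768

  seg 0: a=4 b=-501/884 c=0 d=-2033/23868
  seg 1: a=0 b=-1267/442 c=-2033/2652 d=1591/2652
  seg 2: a=-4 b=1679/1326 c=7513/2652 d=-1517/1768
  seg 3: a=3 b=1526/663 c=-1535/663 d=2195/5967
  seg 4: a=-1 b=-1099/663 c=220/221 d=-220/1989
S(17/2) = 4393/1768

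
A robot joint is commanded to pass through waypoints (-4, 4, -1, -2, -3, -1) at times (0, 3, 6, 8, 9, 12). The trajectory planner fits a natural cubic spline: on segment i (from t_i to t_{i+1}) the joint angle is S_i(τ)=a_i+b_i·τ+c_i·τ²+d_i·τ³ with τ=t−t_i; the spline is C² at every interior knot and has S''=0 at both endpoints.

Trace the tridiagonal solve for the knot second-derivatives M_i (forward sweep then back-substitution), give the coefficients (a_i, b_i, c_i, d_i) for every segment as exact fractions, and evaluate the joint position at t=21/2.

  seg 0: a=-4 b=12785/3222 c=0 d=-4193/28998
  seg 1: a=4 b=103/1611 c=-4193/3222 d=7003/28998
  seg 2: a=-1 b=-3943/3222 c=1405/1611 d=-137/537
  seg 3: a=-2 b=-2567/3222 c=-1061/1611 d=163/358
  seg 4: a=-3 b=-1205/1611 c=2279/3222 d=-2279/28998
S(21/2) = -8007/2864

Δ: Δ0=8/3, Δ1=-5/3, Δ2=-1/2, Δ3=-1, Δ4=2/3
row 1: diag=12, rhs=-26; c'=1/4, d'=-13/6
row 2: denom=10−3·1/4=37/4; d'=(7−3·-13/6)/(37/4)=54/37
row 3: denom=6−2·8/37=206/37; d'=(-3−2·54/37)/(206/37)=-219/206
row 4: denom=8−1·37/206=1611/206; d'=(10−1·-219/206)/(1611/206)=2279/1611
back: M4=2279/1611
back: M3=-219/206−37/206·2279/1611=-2122/1611
back: M2=54/37−8/37·-2122/1611=2810/1611
back: M1=-13/6−1/4·2810/1611=-4193/1611
M: M0=0, M1=-4193/1611, M2=2810/1611, M3=-2122/1611, M4=2279/1611, M5=0
seg 0: a=-4, c=M0/2=0, d=(M1−M0)/(6·3)=-4193/28998, b=Δ0−h0·(2M0+M1)/6=12785/3222
seg 1: a=4, c=M1/2=-4193/3222, d=(M2−M1)/(6·3)=7003/28998, b=Δ1−h1·(2M1+M2)/6=103/1611
seg 2: a=-1, c=M2/2=1405/1611, d=(M3−M2)/(6·2)=-137/537, b=Δ2−h2·(2M2+M3)/6=-3943/3222
seg 3: a=-2, c=M3/2=-1061/1611, d=(M4−M3)/(6·1)=163/358, b=Δ3−h3·(2M3+M4)/6=-2567/3222
seg 4: a=-3, c=M4/2=2279/3222, d=(M5−M4)/(6·3)=-2279/28998, b=Δ4−h4·(2M4+M5)/6=-1205/1611
t_q=21/2 → seg 4, τ=3/2; S=-3+-1205/1611·τ+2279/3222·τ²+-2279/28998·τ³=-8007/2864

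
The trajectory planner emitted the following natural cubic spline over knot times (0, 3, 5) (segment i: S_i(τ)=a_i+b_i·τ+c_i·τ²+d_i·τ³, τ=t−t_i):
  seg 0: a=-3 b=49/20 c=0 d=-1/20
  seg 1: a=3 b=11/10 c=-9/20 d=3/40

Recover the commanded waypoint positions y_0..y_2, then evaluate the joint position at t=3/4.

y_0 = S_0(0) = a_0 = -3
y_1 = S_1(0) = a_1 = 3
y_2 = S_1(2) = 4
t_q=3/4 is in segment 0 (τ=3/4); S_0(τ)=-303/256

y_0=-3 y_1=3 y_2=4
S(3/4) = -303/256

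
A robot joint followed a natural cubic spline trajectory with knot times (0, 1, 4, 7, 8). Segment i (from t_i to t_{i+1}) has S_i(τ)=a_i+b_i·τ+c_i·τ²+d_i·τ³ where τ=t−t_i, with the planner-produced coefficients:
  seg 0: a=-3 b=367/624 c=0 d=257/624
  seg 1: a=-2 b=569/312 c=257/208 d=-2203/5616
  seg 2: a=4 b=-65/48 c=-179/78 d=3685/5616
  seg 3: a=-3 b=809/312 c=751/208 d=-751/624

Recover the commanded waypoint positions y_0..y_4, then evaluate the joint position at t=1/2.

y_0 = S_0(0) = a_0 = -3
y_1 = S_1(0) = a_1 = -2
y_2 = S_2(0) = a_2 = 4
y_3 = S_3(0) = a_3 = -3
y_4 = S_3(1) = 2
t_q=1/2 is in segment 0 (τ=1/2); S_0(τ)=-4417/1664

y_0=-3 y_1=-2 y_2=4 y_3=-3 y_4=2
S(1/2) = -4417/1664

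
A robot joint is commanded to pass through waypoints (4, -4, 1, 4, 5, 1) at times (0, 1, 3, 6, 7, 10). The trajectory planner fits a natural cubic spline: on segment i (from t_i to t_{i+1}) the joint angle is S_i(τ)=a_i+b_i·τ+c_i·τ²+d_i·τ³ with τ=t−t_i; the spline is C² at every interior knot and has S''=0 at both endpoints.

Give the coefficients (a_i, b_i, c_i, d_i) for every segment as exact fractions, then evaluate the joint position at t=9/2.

Δ: Δ0=-8, Δ1=5/2, Δ2=1, Δ3=1, Δ4=-4/3
row 1: diag=6, rhs=63; c'=1/3, d'=21/2
row 2: denom=10−2·1/3=28/3; d'=(-9−2·21/2)/(28/3)=-45/14
row 3: denom=8−3·9/28=197/28; d'=(0−3·-45/14)/(197/28)=270/197
row 4: denom=8−1·28/197=1548/197; d'=(-14−1·270/197)/(1548/197)=-757/387
back: M4=-757/387
back: M3=270/197−28/197·-757/387=638/387
back: M2=-45/14−9/28·638/387=-161/43
back: M1=21/2−1/3·-161/43=3031/258
M: M0=0, M1=3031/258, M2=-161/43, M3=638/387, M4=-757/387, M5=0
seg 0: a=4, c=M0/2=0, d=(M1−M0)/(6·1)=3031/1548, b=Δ0−h0·(2M0+M1)/6=-15415/1548
seg 1: a=-4, c=M1/2=3031/516, d=(M2−M1)/(6·2)=-3997/3096, b=Δ1−h1·(2M1+M2)/6=-3161/774
seg 2: a=1, c=M2/2=-161/86, d=(M3−M2)/(6·3)=2087/6966, b=Δ2−h2·(2M2+M3)/6=1517/387
seg 3: a=4, c=M3/2=319/387, d=(M4−M3)/(6·1)=-155/258, b=Δ3−h3·(2M3+M4)/6=601/774
seg 4: a=5, c=M4/2=-757/774, d=(M5−M4)/(6·3)=757/6966, b=Δ4−h4·(2M4+M5)/6=241/387
t_q=9/2 → seg 2, τ=3/2; S=1+1517/387·τ+-161/86·τ²+2087/6966·τ³=2531/688

  seg 0: a=4 b=-15415/1548 c=0 d=3031/1548
  seg 1: a=-4 b=-3161/774 c=3031/516 d=-3997/3096
  seg 2: a=1 b=1517/387 c=-161/86 d=2087/6966
  seg 3: a=4 b=601/774 c=319/387 d=-155/258
  seg 4: a=5 b=241/387 c=-757/774 d=757/6966
S(9/2) = 2531/688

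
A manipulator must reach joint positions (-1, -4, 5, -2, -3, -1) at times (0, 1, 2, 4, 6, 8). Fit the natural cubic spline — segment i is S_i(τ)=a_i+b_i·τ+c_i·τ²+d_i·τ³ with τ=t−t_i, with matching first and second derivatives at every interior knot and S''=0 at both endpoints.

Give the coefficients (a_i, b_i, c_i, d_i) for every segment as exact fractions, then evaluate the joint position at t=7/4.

  seg 0: a=-1 b=-2121/313 c=0 d=1182/313
  seg 1: a=-4 b=1425/313 c=3546/313 d=-2154/313
  seg 2: a=5 b=2055/313 c=-2916/313 d=5363/2504
  seg 3: a=-2 b=-3129/626 c=4425/1252 d=-1609/2504
  seg 4: a=-3 b=447/313 c=-201/626 d=67/1252
S(7/4) = 28885/10016

Δ: Δ0=-3, Δ1=9, Δ2=-7/2, Δ3=-1/2, Δ4=1
row 1: diag=4, rhs=72; c'=1/4, d'=18
row 2: denom=6−1·1/4=23/4; d'=(-75−1·18)/(23/4)=-372/23
row 3: denom=8−2·8/23=168/23; d'=(18−2·-372/23)/(168/23)=193/28
row 4: denom=8−2·23/84=313/42; d'=(9−2·193/28)/(313/42)=-201/313
back: M4=-201/313
back: M3=193/28−23/84·-201/313=4425/626
back: M2=-372/23−8/23·4425/626=-5832/313
back: M1=18−1/4·-5832/313=7092/313
M: M0=0, M1=7092/313, M2=-5832/313, M3=4425/626, M4=-201/313, M5=0
seg 0: a=-1, c=M0/2=0, d=(M1−M0)/(6·1)=1182/313, b=Δ0−h0·(2M0+M1)/6=-2121/313
seg 1: a=-4, c=M1/2=3546/313, d=(M2−M1)/(6·1)=-2154/313, b=Δ1−h1·(2M1+M2)/6=1425/313
seg 2: a=5, c=M2/2=-2916/313, d=(M3−M2)/(6·2)=5363/2504, b=Δ2−h2·(2M2+M3)/6=2055/313
seg 3: a=-2, c=M3/2=4425/1252, d=(M4−M3)/(6·2)=-1609/2504, b=Δ3−h3·(2M3+M4)/6=-3129/626
seg 4: a=-3, c=M4/2=-201/626, d=(M5−M4)/(6·2)=67/1252, b=Δ4−h4·(2M4+M5)/6=447/313
t_q=7/4 → seg 1, τ=3/4; S=-4+1425/313·τ+3546/313·τ²+-2154/313·τ³=28885/10016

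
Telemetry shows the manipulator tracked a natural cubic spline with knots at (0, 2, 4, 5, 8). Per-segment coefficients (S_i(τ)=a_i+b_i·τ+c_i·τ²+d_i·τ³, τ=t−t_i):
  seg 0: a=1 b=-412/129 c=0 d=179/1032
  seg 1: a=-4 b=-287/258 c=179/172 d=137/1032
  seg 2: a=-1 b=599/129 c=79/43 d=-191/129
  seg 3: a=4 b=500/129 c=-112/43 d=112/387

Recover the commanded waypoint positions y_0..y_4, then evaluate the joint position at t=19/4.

y_0=1 y_1=-4 y_2=-1 y_3=4 y_4=0
S(19/4) = 7957/2752

y_0 = S_0(0) = a_0 = 1
y_1 = S_1(0) = a_1 = -4
y_2 = S_2(0) = a_2 = -1
y_3 = S_3(0) = a_3 = 4
y_4 = S_3(3) = 0
t_q=19/4 is in segment 2 (τ=3/4); S_2(τ)=7957/2752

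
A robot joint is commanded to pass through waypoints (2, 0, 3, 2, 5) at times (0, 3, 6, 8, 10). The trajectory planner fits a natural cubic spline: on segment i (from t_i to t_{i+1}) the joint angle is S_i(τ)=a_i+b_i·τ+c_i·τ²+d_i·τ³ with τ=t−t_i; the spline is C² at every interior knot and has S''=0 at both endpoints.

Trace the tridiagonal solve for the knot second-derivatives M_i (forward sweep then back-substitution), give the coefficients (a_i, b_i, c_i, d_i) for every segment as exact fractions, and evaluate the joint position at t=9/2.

  seg 0: a=2 b=-271/210 c=0 d=131/1890
  seg 1: a=0 b=61/105 c=131/210 d=-61/378
  seg 2: a=3 b=-1/30 c=-29/35 d=25/84
  seg 3: a=2 b=47/210 c=67/70 d=-67/420
S(9/2) = 969/560

Δ: Δ0=-2/3, Δ1=1, Δ2=-1/2, Δ3=3/2
row 1: diag=12, rhs=10; c'=1/4, d'=5/6
row 2: denom=10−3·1/4=37/4; d'=(-9−3·5/6)/(37/4)=-46/37
row 3: denom=8−2·8/37=280/37; d'=(12−2·-46/37)/(280/37)=67/35
back: M3=67/35
back: M2=-46/37−8/37·67/35=-58/35
back: M1=5/6−1/4·-58/35=131/105
M: M0=0, M1=131/105, M2=-58/35, M3=67/35, M4=0
seg 0: a=2, c=M0/2=0, d=(M1−M0)/(6·3)=131/1890, b=Δ0−h0·(2M0+M1)/6=-271/210
seg 1: a=0, c=M1/2=131/210, d=(M2−M1)/(6·3)=-61/378, b=Δ1−h1·(2M1+M2)/6=61/105
seg 2: a=3, c=M2/2=-29/35, d=(M3−M2)/(6·2)=25/84, b=Δ2−h2·(2M2+M3)/6=-1/30
seg 3: a=2, c=M3/2=67/70, d=(M4−M3)/(6·2)=-67/420, b=Δ3−h3·(2M3+M4)/6=47/210
t_q=9/2 → seg 1, τ=3/2; S=0+61/105·τ+131/210·τ²+-61/378·τ³=969/560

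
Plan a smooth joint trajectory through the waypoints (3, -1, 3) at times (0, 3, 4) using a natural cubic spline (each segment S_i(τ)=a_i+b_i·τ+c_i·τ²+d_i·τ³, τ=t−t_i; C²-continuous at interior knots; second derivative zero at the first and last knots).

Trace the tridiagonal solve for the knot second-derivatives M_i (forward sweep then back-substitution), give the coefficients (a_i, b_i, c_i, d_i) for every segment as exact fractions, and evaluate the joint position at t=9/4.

Δ: Δ0=-4/3, Δ1=4
row 1: diag=8, rhs=32; c'=1/8, d'=4
back: M1=4
M: M0=0, M1=4, M2=0
seg 0: a=3, c=M0/2=0, d=(M1−M0)/(6·3)=2/9, b=Δ0−h0·(2M0+M1)/6=-10/3
seg 1: a=-1, c=M1/2=2, d=(M2−M1)/(6·1)=-2/3, b=Δ1−h1·(2M1+M2)/6=8/3
t_q=9/4 → seg 0, τ=9/4; S=3+-10/3·τ+0·τ²+2/9·τ³=-63/32

  seg 0: a=3 b=-10/3 c=0 d=2/9
  seg 1: a=-1 b=8/3 c=2 d=-2/3
S(9/4) = -63/32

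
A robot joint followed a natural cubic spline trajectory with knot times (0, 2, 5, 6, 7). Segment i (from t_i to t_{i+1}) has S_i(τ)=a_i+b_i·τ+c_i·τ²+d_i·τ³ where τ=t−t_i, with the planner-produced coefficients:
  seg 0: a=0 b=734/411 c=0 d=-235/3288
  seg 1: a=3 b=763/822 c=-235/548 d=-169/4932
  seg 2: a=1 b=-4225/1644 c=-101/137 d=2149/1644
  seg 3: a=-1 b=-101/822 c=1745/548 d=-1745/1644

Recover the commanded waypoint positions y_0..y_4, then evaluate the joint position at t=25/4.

y_0 = S_0(0) = a_0 = 0
y_1 = S_1(0) = a_1 = 3
y_2 = S_2(0) = a_2 = 1
y_3 = S_3(0) = a_3 = -1
y_4 = S_3(1) = 1
t_q=25/4 is in segment 3 (τ=1/4); S_3(τ)=-29751/35072

y_0=0 y_1=3 y_2=1 y_3=-1 y_4=1
S(25/4) = -29751/35072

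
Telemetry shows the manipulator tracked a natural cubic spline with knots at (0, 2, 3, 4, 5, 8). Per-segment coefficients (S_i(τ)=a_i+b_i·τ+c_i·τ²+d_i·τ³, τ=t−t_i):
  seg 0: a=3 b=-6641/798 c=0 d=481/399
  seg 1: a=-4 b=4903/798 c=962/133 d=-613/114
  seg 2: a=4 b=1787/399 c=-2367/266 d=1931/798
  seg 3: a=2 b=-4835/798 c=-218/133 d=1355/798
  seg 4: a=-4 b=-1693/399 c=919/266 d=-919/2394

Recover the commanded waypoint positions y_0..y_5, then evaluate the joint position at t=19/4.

y_0 = S_0(0) = a_0 = 3
y_1 = S_1(0) = a_1 = -4
y_2 = S_2(0) = a_2 = 4
y_3 = S_3(0) = a_3 = 2
y_4 = S_4(0) = a_4 = -4
y_5 = S_4(3) = 4
t_q=19/4 is in segment 3 (τ=3/4); S_3(τ)=-46813/17024

y_0=3 y_1=-4 y_2=4 y_3=2 y_4=-4 y_5=4
S(19/4) = -46813/17024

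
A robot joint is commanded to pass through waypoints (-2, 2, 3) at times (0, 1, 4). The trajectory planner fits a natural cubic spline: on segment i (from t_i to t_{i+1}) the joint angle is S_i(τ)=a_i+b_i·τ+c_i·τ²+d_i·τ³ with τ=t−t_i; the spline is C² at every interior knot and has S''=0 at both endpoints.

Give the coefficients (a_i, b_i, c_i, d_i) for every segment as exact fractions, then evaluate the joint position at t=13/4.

Δ: Δ0=4, Δ1=1/3
row 1: diag=8, rhs=-22; c'=3/8, d'=-11/4
back: M1=-11/4
M: M0=0, M1=-11/4, M2=0
seg 0: a=-2, c=M0/2=0, d=(M1−M0)/(6·1)=-11/24, b=Δ0−h0·(2M0+M1)/6=107/24
seg 1: a=2, c=M1/2=-11/8, d=(M2−M1)/(6·3)=11/72, b=Δ1−h1·(2M1+M2)/6=37/12
t_q=13/4 → seg 1, τ=9/4; S=2+37/12·τ+-11/8·τ²+11/72·τ³=1903/512

  seg 0: a=-2 b=107/24 c=0 d=-11/24
  seg 1: a=2 b=37/12 c=-11/8 d=11/72
S(13/4) = 1903/512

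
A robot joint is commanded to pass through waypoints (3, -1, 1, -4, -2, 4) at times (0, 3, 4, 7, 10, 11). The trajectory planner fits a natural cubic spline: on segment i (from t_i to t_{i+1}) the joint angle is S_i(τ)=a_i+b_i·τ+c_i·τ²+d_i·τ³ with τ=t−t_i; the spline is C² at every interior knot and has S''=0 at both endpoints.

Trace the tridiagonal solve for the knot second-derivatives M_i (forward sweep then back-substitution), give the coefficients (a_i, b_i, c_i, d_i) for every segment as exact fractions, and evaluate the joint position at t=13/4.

  seg 0: a=3 b=-1529/545 c=0 d=2407/14715
  seg 1: a=-1 b=878/545 c=2407/1635 d=-1771/1635
  seg 2: a=1 b=427/327 c=-2906/1635 d=1286/4905
  seg 3: a=-4 b=-3727/1635 c=952/1635 d=1961/14715
  seg 4: a=-2 b=7868/1635 c=971/545 d=-971/1635
S(13/4) = -18213/34880

Δ: Δ0=-4/3, Δ1=2, Δ2=-5/3, Δ3=2/3, Δ4=6
row 1: diag=8, rhs=20; c'=1/8, d'=5/2
row 2: denom=8−1·1/8=63/8; d'=(-22−1·5/2)/(63/8)=-28/9
row 3: denom=12−3·8/21=76/7; d'=(14−3·-28/9)/(76/7)=245/114
row 4: denom=8−3·21/76=545/76; d'=(32−3·245/114)/(545/76)=1942/545
back: M4=1942/545
back: M3=245/114−21/76·1942/545=1904/1635
back: M2=-28/9−8/21·1904/1635=-5812/1635
back: M1=5/2−1/8·-5812/1635=4814/1635
M: M0=0, M1=4814/1635, M2=-5812/1635, M3=1904/1635, M4=1942/545, M5=0
seg 0: a=3, c=M0/2=0, d=(M1−M0)/(6·3)=2407/14715, b=Δ0−h0·(2M0+M1)/6=-1529/545
seg 1: a=-1, c=M1/2=2407/1635, d=(M2−M1)/(6·1)=-1771/1635, b=Δ1−h1·(2M1+M2)/6=878/545
seg 2: a=1, c=M2/2=-2906/1635, d=(M3−M2)/(6·3)=1286/4905, b=Δ2−h2·(2M2+M3)/6=427/327
seg 3: a=-4, c=M3/2=952/1635, d=(M4−M3)/(6·3)=1961/14715, b=Δ3−h3·(2M3+M4)/6=-3727/1635
seg 4: a=-2, c=M4/2=971/545, d=(M5−M4)/(6·1)=-971/1635, b=Δ4−h4·(2M4+M5)/6=7868/1635
t_q=13/4 → seg 1, τ=1/4; S=-1+878/545·τ+2407/1635·τ²+-1771/1635·τ³=-18213/34880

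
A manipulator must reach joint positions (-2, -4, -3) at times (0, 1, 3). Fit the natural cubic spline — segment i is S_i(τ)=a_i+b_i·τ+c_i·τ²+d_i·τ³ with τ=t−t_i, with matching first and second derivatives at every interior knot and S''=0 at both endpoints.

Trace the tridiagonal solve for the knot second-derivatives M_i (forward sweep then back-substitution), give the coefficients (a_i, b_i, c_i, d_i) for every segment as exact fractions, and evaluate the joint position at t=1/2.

  seg 0: a=-2 b=-29/12 c=0 d=5/12
  seg 1: a=-4 b=-7/6 c=5/4 d=-5/24
S(1/2) = -101/32

Δ: Δ0=-2, Δ1=1/2
row 1: diag=6, rhs=15; c'=1/3, d'=5/2
back: M1=5/2
M: M0=0, M1=5/2, M2=0
seg 0: a=-2, c=M0/2=0, d=(M1−M0)/(6·1)=5/12, b=Δ0−h0·(2M0+M1)/6=-29/12
seg 1: a=-4, c=M1/2=5/4, d=(M2−M1)/(6·2)=-5/24, b=Δ1−h1·(2M1+M2)/6=-7/6
t_q=1/2 → seg 0, τ=1/2; S=-2+-29/12·τ+0·τ²+5/12·τ³=-101/32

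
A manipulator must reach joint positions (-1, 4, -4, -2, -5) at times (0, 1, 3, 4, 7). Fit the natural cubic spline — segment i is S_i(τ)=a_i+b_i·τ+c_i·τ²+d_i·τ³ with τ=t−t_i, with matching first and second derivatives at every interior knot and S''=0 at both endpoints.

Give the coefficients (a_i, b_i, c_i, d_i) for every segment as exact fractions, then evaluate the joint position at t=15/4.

  seg 0: a=-1 b=71/10 c=0 d=-21/10
  seg 1: a=4 b=4/5 c=-63/10 d=39/20
  seg 2: a=-4 b=-1 c=27/5 d=-12/5
  seg 3: a=-2 b=13/5 c=-9/5 d=1/5
S(15/4) = -109/40

Δ: Δ0=5, Δ1=-4, Δ2=2, Δ3=-1
row 1: diag=6, rhs=-54; c'=1/3, d'=-9
row 2: denom=6−2·1/3=16/3; d'=(36−2·-9)/(16/3)=81/8
row 3: denom=8−1·3/16=125/16; d'=(-18−1·81/8)/(125/16)=-18/5
back: M3=-18/5
back: M2=81/8−3/16·-18/5=54/5
back: M1=-9−1/3·54/5=-63/5
M: M0=0, M1=-63/5, M2=54/5, M3=-18/5, M4=0
seg 0: a=-1, c=M0/2=0, d=(M1−M0)/(6·1)=-21/10, b=Δ0−h0·(2M0+M1)/6=71/10
seg 1: a=4, c=M1/2=-63/10, d=(M2−M1)/(6·2)=39/20, b=Δ1−h1·(2M1+M2)/6=4/5
seg 2: a=-4, c=M2/2=27/5, d=(M3−M2)/(6·1)=-12/5, b=Δ2−h2·(2M2+M3)/6=-1
seg 3: a=-2, c=M3/2=-9/5, d=(M4−M3)/(6·3)=1/5, b=Δ3−h3·(2M3+M4)/6=13/5
t_q=15/4 → seg 2, τ=3/4; S=-4+-1·τ+27/5·τ²+-12/5·τ³=-109/40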